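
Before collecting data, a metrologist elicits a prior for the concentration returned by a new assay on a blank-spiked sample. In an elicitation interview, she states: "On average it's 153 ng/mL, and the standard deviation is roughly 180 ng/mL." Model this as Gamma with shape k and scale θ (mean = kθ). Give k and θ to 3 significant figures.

For Gamma(k, scale θ): mean = kθ, variance = kθ², so CV = 1/√k.
CV = SD/mean = 180/153 = 1.176, hence k = 1/CV² = 0.722.
Then θ = mean/k = 153/0.722 = 212.

k ≈ 0.722, θ ≈ 212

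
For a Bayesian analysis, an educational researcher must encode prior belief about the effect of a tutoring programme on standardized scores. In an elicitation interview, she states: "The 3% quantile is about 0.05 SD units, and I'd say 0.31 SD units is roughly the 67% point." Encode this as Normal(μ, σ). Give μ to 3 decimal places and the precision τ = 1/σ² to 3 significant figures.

The p-quantile of Normal(μ,σ) is μ + z_p·σ, with z_{0.03} = -1.881 and z_{0.67} = 0.4399.
Eliminate σ: μ = (z₂·x₁ − z₁·x₂)/(z₂ − z₁) = (0.4399·0.05 − (-1.881)·0.31)/2.321 = 0.261.
Then σ = (x₂ − x₁)/(z₂ − z₁) = (0.31 − 0.05)/2.321 = 0.112.
Precision τ = 1/σ² = 1/0.112² = 79.7.

μ = 0.261, τ = 79.7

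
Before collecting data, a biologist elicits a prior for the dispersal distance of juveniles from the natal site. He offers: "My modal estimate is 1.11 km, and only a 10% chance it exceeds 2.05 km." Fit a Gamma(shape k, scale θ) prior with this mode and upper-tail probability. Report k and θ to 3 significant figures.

Gamma(k,θ) with k>1 has mode (k−1)θ, so θ = 1.11/(k−1).
Need P(X < 2.05) = 0.9 with θ tied to k this way. Start at k = 2, θ = 1.11: P(X<2.05) ≈ 0.551.
Too low — raise k to concentrate. Iterating converges to k ≈ 6.07.
Then θ = 1.11/(6.07−1) ≈ 0.219.

k ≈ 6.07, θ ≈ 0.219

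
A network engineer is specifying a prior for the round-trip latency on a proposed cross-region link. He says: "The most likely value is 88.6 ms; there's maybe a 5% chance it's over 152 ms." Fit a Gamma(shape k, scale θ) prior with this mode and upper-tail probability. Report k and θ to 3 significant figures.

k ≈ 10.6, θ ≈ 9.25

Gamma(k,θ) with k>1 has mode (k−1)θ, so θ = 88.6/(k−1).
Need P(X < 152) = 0.95 with θ tied to k this way. Start at k = 2, θ = 88.6: P(X<152) ≈ 0.512.
Too low — raise k to concentrate. Iterating converges to k ≈ 10.6.
Then θ = 88.6/(10.6−1) ≈ 9.25.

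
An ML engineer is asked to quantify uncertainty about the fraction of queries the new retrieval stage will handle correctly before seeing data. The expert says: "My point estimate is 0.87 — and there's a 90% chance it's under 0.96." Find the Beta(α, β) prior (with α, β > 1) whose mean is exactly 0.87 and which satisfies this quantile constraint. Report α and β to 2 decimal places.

α ≈ 14.37, β ≈ 2.15

With mean 0.87 fixed, write α = 0.87s, β = 0.13s where s = α+β.
Need P(θ < 0.96) = 0.9 under Beta(0.87s, 0.13s). Normal approximation: (q−m)/√(m(1−m)/s) ≈ z_{0.9} = 1.28, so s ≈ 0.87·0.13·(1.28)²/(0.96−0.87)² = 22.9.
At s = 22.9: P(θ<0.96) ≈ 0.943. Adjusting to match 0.9 gives s ≈ 16.52.
So α = 0.87·16.52 ≈ 14.37, β = 0.13·16.52 ≈ 2.15.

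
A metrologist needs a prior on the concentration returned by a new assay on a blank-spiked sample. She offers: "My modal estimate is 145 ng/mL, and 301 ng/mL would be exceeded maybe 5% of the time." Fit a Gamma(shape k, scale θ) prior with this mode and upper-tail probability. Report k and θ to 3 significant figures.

Gamma(k,θ) with k>1 has mode (k−1)θ, so θ = 145/(k−1).
Need P(X < 301) = 0.95 with θ tied to k this way. Start at k = 2, θ = 145: P(X<301) ≈ 0.614.
Too low — raise k to concentrate. Iterating converges to k ≈ 6.18.
Then θ = 145/(6.18−1) ≈ 28.

k ≈ 6.18, θ ≈ 28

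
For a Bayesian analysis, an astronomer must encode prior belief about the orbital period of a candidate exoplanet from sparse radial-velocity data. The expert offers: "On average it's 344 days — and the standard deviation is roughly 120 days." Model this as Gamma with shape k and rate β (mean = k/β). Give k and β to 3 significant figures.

k ≈ 8.22, β ≈ 0.0239

For Gamma(k, rate β): mean = k/β, variance = k/β², so CV = 1/√k.
CV = SD/mean = 120/344 = 0.3488, hence k = 1/CV² = 8.22.
Then β = k/mean = 8.22/344 = 0.0239.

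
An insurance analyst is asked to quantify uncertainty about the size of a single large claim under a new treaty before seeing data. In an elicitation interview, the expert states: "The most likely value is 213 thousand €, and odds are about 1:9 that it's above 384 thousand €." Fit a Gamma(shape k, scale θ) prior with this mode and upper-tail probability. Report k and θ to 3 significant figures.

Gamma(k,θ) with k>1 has mode (k−1)θ, so θ = 213/(k−1).
Need P(X < 384) = 0.9 with θ tied to k this way. Start at k = 2, θ = 213: P(X<384) ≈ 0.538.
Too low — raise k to concentrate. Iterating converges to k ≈ 6.48.
Then θ = 213/(6.48−1) ≈ 38.9.

k ≈ 6.48, θ ≈ 38.9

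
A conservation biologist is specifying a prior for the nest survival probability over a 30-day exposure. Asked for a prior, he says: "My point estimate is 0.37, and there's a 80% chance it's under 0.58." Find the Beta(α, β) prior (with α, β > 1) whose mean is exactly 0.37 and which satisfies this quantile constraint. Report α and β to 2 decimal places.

α ≈ 1.33, β ≈ 2.26

With mean 0.37 fixed, write α = 0.37s, β = 0.63s where s = α+β.
Need P(θ < 0.58) = 0.8 under Beta(0.37s, 0.63s). Normal approximation: (q−m)/√(m(1−m)/s) ≈ z_{0.8} = 0.842, so s ≈ 0.37·0.63·(0.842)²/(0.58−0.37)² = 3.7.
At s = 3.7: P(θ<0.58) ≈ 0.805. Adjusting to match 0.8 gives s ≈ 3.58.
So α = 0.37·3.58 ≈ 1.33, β = 0.63·3.58 ≈ 2.26.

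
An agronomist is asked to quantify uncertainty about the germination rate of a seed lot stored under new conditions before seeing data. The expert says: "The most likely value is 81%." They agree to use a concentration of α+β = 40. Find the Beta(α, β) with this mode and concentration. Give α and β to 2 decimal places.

For α,β > 1 the Beta mode is (α−1)/(α+β−2). With α+β = 40, the mode is (α−1)/38.
Set (α−1)/38 = 0.81 → α = 1 + 0.81·38 = 31.78.
β = 40 − α = 8.22.

α = 31.78, β = 8.22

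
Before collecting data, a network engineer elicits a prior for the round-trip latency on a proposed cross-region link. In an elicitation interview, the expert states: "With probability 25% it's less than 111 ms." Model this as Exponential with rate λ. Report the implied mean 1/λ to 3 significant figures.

mean ≈ 386 ms

P(T < 111.0) = 1 − e^(−λ·111.0) = 0.25, so λ = −ln(1−0.25)/111.0 = −ln(0.75)/111.0 = 0.00259.
Mean = 1/λ = 386 ms.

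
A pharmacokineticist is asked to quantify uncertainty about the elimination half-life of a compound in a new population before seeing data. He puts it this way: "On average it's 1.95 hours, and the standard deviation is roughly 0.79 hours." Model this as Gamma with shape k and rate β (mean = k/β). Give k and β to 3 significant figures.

For Gamma(k, rate β): mean = k/β, variance = k/β², so CV = 1/√k.
CV = SD/mean = 0.79/1.95 = 0.4051, hence k = 1/CV² = 6.09.
Then β = k/mean = 6.09/1.95 = 3.12.

k ≈ 6.09, β ≈ 3.12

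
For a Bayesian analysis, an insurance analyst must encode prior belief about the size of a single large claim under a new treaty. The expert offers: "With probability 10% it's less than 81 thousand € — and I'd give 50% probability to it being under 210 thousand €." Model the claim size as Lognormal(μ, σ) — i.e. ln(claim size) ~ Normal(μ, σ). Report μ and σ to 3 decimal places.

μ ≈ 5.347, σ ≈ 0.743

If T ~ Lognormal(μ,σ) then ln T ~ Normal(μ,σ), so the p-quantile of ln T is μ + z_p·σ.
ln(81) = 4.394 and ln(210) = 5.347; z_{0.1} = -1.282, z_{0.5} = 0.
σ = (5.347 − 4.394)/(0 − (-1.282)) = 0.743.
μ = 4.394 − (-1.282)·0.743 = 5.347.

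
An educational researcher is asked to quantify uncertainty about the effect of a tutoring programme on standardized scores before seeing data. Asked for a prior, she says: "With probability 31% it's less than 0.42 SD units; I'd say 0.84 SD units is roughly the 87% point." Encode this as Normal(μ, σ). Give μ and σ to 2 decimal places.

For Normal(μ,σ), the p-quantile is μ + z_p·σ. Here z_{0.31} = -0.4959, z_{0.87} = 1.126.
So 0.42 = μ − 0.4959σ and 0.84 = μ + 1.126σ.
Subtracting: σ = (0.84 − 0.42)/(1.126 − (-0.4959)) = 0.26.
Then μ = 0.42 − (-0.4959)·0.26 = 0.55.

μ = 0.55, σ = 0.26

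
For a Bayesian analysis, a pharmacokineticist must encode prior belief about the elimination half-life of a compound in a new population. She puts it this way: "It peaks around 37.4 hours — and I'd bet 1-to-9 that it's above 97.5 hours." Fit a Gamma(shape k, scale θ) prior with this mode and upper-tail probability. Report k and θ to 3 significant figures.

k ≈ 3.09, θ ≈ 17.9

Gamma(k,θ) with k>1 has mode (k−1)θ, so θ = 37.4/(k−1).
Need P(X < 97.5) = 0.9 with θ tied to k this way. Start at k = 2, θ = 37.4: P(X<97.5) ≈ 0.734.
Too low — raise k to concentrate. Iterating converges to k ≈ 3.09.
Then θ = 37.4/(3.09−1) ≈ 17.9.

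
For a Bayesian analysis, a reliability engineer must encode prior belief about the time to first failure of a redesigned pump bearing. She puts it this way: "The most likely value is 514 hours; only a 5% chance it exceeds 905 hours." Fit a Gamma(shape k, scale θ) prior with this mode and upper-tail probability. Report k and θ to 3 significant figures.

Gamma(k,θ) with k>1 has mode (k−1)θ, so θ = 514/(k−1).
Need P(X < 905) = 0.95 with θ tied to k this way. Start at k = 2, θ = 514: P(X<905) ≈ 0.525.
Too low — raise k to concentrate. Iterating converges to k ≈ 9.72.
Then θ = 514/(9.72−1) ≈ 59.

k ≈ 9.72, θ ≈ 59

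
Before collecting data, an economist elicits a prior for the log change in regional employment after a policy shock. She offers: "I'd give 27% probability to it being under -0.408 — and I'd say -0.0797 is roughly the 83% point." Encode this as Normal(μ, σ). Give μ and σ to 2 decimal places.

The p-quantile of Normal(μ,σ) is μ + z_p·σ, with z_{0.27} = -0.6128 and z_{0.83} = 0.9542.
Eliminate σ: μ = (z₂·x₁ − z₁·x₂)/(z₂ − z₁) = (0.9542·-0.408 − (-0.6128)·-0.0797)/1.567 = -0.28.
Then σ = (x₂ − x₁)/(z₂ − z₁) = (-0.0797 − -0.408)/1.567 = 0.21.

μ = -0.28, σ = 0.21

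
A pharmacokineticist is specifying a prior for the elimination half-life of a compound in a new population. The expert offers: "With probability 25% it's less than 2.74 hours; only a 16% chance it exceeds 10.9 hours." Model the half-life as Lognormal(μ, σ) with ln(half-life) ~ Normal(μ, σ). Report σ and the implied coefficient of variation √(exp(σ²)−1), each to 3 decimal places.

If T ~ Lognormal(μ,σ) then ln T ~ Normal(μ,σ), so the p-quantile of ln T is μ + z_p·σ.
ln(2.74) = 1.008 and ln(10.9) = 2.389; z_{0.25} = -0.6745, z_{0.84} = 0.9945.
σ = (2.389 − 1.008)/(0.9945 − (-0.6745)) = 0.827.
μ = 1.008 − (-0.6745)·0.827 = 1.566.
CV = √(exp(σ²)−1) = √(exp(0.6845)−1) = 0.991.

σ ≈ 0.827, CV ≈ 0.991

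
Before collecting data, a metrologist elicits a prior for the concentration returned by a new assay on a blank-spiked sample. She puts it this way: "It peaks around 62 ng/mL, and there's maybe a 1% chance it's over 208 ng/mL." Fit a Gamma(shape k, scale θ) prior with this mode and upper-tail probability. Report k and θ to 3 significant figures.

k ≈ 3.99, θ ≈ 20.7

Gamma(k,θ) with k>1 has mode (k−1)θ, so θ = 62/(k−1).
Need P(X < 208) = 0.99 with θ tied to k this way. Start at k = 2, θ = 62: P(X<208) ≈ 0.848.
Too low — raise k to concentrate. Iterating converges to k ≈ 3.99.
Then θ = 62/(3.99−1) ≈ 20.7.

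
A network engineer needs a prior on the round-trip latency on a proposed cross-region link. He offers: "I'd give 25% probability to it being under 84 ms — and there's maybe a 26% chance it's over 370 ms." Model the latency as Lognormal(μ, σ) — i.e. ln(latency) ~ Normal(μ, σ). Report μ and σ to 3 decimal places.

If T ~ Lognormal(μ,σ) then ln T ~ Normal(μ,σ), so the p-quantile of ln T is μ + z_p·σ.
ln(84) = 4.431 and ln(370) = 5.914; z_{0.25} = -0.6745, z_{0.74} = 0.6433.
σ = (5.914 − 4.431)/(0.6433 − (-0.6745)) = 1.125.
μ = 4.431 − (-0.6745)·1.125 = 5.190.

μ ≈ 5.190, σ ≈ 1.125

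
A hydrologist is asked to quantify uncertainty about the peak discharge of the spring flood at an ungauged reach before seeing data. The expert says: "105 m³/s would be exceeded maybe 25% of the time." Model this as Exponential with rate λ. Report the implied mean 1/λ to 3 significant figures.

P(T > 105.0) = e^(−λ·105.0) = 0.25, so λ = −ln(0.25)/105.0 = 0.0132.
Mean = 1/λ = 75.7 m³/s.

mean ≈ 75.7 m³/s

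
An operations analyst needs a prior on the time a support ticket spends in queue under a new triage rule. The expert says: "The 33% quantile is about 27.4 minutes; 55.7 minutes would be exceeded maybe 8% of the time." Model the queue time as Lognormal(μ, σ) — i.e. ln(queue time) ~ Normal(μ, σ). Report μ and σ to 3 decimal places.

If T ~ Lognormal(μ,σ) then ln T ~ Normal(μ,σ), so the p-quantile of ln T is μ + z_p·σ.
ln(27.4) = 3.311 and ln(55.7) = 4.02; z_{0.33} = -0.4399, z_{0.92} = 1.405.
σ = (4.02 − 3.311)/(1.405 − (-0.4399)) = 0.385.
μ = 3.311 − (-0.4399)·0.385 = 3.480.

μ ≈ 3.480, σ ≈ 0.385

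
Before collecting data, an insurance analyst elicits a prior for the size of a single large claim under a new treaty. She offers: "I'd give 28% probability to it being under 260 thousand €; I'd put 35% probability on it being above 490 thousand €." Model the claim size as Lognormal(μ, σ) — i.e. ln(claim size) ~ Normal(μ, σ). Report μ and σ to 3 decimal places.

If T ~ Lognormal(μ,σ) then ln T ~ Normal(μ,σ), so the p-quantile of ln T is μ + z_p·σ.
ln(260) = 5.561 and ln(490) = 6.194; z_{0.28} = -0.5828, z_{0.65} = 0.3853.
σ = (6.194 − 5.561)/(0.3853 − (-0.5828)) = 0.655.
μ = 5.561 − (-0.5828)·0.655 = 5.942.

μ ≈ 5.942, σ ≈ 0.655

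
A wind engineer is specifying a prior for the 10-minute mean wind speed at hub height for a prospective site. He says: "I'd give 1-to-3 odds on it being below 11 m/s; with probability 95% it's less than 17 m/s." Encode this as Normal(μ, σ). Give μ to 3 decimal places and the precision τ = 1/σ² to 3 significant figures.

The p-quantile of Normal(μ,σ) is μ + z_p·σ, with z_{0.25} = -0.6745 and z_{0.95} = 1.645.
Eliminate σ: μ = (z₂·x₁ − z₁·x₂)/(z₂ − z₁) = (1.645·11 − (-0.6745)·17)/2.319 = 12.745.
Then σ = (x₂ − x₁)/(z₂ − z₁) = (17 − 11)/2.319 = 2.587.
Precision τ = 1/σ² = 1/2.587² = 0.149.

μ = 12.745, τ = 0.149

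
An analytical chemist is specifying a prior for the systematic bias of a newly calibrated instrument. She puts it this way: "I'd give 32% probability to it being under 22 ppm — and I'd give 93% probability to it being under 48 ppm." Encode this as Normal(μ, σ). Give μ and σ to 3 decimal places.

μ = 28.257, σ = 13.378

The p-quantile of Normal(μ,σ) is μ + z_p·σ, with z_{0.32} = -0.4677 and z_{0.93} = 1.476.
Eliminate σ: μ = (z₂·x₁ − z₁·x₂)/(z₂ − z₁) = (1.476·22 − (-0.4677)·48)/1.943 = 28.257.
Then σ = (x₂ − x₁)/(z₂ − z₁) = (48 − 22)/1.943 = 13.378.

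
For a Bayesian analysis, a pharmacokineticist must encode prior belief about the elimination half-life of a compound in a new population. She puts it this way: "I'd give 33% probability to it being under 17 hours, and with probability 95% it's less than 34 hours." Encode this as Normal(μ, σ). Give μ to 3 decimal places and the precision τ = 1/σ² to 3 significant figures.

The p-quantile of Normal(μ,σ) is μ + z_p·σ, with z_{0.33} = -0.4399 and z_{0.95} = 1.645.
Eliminate σ: μ = (z₂·x₁ − z₁·x₂)/(z₂ − z₁) = (1.645·17 − (-0.4399)·34)/2.085 = 20.587.
Then σ = (x₂ − x₁)/(z₂ − z₁) = (34 − 17)/2.085 = 8.154.
Precision τ = 1/σ² = 1/8.154² = 0.015.

μ = 20.587, τ = 0.015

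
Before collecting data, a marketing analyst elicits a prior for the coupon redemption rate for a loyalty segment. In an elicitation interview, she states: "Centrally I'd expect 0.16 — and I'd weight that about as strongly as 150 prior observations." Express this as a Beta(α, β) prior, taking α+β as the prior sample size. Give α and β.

Under the effective-sample-size interpretation, Beta(α, β) has prior mean α/(α+β) and prior sample size α+β.
So α+β = 150 and α/(α+β) = 0.16, giving α = 0.16·150 = 24 and β = 150 − 24 = 126.

α = 24, β = 126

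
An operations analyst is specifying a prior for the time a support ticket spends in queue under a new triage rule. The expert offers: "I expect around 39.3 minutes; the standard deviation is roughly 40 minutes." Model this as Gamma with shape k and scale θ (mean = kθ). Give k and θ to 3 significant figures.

For Gamma(k, scale θ): mean = kθ, variance = kθ², so CV = 1/√k.
CV = SD/mean = 40/39.3 = 1.018, hence k = 1/CV² = 0.965.
Then θ = mean/k = 39.3/0.965 = 40.7.

k ≈ 0.965, θ ≈ 40.7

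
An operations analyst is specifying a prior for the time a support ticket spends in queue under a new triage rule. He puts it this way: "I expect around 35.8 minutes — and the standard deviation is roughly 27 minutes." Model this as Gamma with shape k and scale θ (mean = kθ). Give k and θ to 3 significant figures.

k ≈ 1.76, θ ≈ 20.4

For Gamma(k, scale θ): mean = kθ, variance = kθ², so CV = 1/√k.
CV = SD/mean = 27/35.8 = 0.7542, hence k = 1/CV² = 1.76.
Then θ = mean/k = 35.8/1.76 = 20.4.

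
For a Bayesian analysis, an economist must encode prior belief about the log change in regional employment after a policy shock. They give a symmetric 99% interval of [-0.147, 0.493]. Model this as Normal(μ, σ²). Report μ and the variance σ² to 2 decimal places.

μ = 0.17, σ² = 0.02

A symmetric 99% interval runs μ ± z·σ with z = 2.576.
Half-width = 0.32, so σ = 0.32/2.576 = 0.124 and σ² = 0.02.
μ is the interval midpoint, 0.17.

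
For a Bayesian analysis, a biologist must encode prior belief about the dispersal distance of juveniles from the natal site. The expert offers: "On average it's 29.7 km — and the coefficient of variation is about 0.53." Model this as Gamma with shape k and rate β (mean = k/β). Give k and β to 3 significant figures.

k ≈ 3.56, β ≈ 0.12

For Gamma(k, rate β): mean = k/β, variance = k/β², so CV = 1/√k.
CV = 0.53, hence k = 1/CV² = 3.56.
Then β = k/mean = 3.56/29.7 = 0.12.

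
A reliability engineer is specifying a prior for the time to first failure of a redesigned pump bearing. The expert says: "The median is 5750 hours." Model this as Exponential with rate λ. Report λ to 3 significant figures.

λ ≈ 0.000121

Exponential median = ln 2 / λ, so λ = ln 2 / 5750.0 = 0.000121.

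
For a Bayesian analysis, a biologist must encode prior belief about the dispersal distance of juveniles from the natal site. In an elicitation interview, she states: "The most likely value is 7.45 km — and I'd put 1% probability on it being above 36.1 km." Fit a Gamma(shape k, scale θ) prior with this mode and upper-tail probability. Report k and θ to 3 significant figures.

k ≈ 2.59, θ ≈ 4.69

Gamma(k,θ) with k>1 has mode (k−1)θ, so θ = 7.45/(k−1).
Need P(X < 36.1) = 0.99 with θ tied to k this way. Start at k = 2, θ = 7.45: P(X<36.1) ≈ 0.954.
Too low — raise k to concentrate. Iterating converges to k ≈ 2.59.
Then θ = 7.45/(2.59−1) ≈ 4.69.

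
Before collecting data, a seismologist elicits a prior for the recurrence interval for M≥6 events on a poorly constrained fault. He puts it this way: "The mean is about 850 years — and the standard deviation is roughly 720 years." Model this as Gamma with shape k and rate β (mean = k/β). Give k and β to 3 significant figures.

k ≈ 1.39, β ≈ 0.00164

For Gamma(k, rate β): mean = k/β, variance = k/β², so CV = 1/√k.
CV = SD/mean = 720/850 = 0.8471, hence k = 1/CV² = 1.39.
Then β = k/mean = 1.39/850 = 0.00164.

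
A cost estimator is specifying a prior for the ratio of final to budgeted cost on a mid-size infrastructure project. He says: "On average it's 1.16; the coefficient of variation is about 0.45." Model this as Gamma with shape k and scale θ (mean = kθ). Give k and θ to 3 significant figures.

For Gamma(k, scale θ): mean = kθ, variance = kθ², so CV = 1/√k.
CV = 0.45, hence k = 1/CV² = 4.94.
Then θ = mean/k = 1.16/4.94 = 0.235.

k ≈ 4.94, θ ≈ 0.235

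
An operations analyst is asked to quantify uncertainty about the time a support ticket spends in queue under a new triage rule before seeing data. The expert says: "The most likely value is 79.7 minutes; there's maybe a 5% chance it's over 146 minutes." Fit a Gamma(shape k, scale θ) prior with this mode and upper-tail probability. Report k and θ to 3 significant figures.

k ≈ 8.6, θ ≈ 10.5

Gamma(k,θ) with k>1 has mode (k−1)θ, so θ = 79.7/(k−1).
Need P(X < 146) = 0.95 with θ tied to k this way. Start at k = 2, θ = 79.7: P(X<146) ≈ 0.547.
Too low — raise k to concentrate. Iterating converges to k ≈ 8.6.
Then θ = 79.7/(8.6−1) ≈ 10.5.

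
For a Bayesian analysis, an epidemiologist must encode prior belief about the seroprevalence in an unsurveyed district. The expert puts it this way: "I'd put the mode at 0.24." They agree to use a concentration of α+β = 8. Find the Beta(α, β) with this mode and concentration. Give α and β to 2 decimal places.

For α,β > 1 the Beta mode is (α−1)/(α+β−2). With α+β = 8, the mode is (α−1)/6.
Set (α−1)/6 = 0.24 → α = 1 + 0.24·6 = 2.44.
β = 8 − α = 5.56.

α = 2.44, β = 5.56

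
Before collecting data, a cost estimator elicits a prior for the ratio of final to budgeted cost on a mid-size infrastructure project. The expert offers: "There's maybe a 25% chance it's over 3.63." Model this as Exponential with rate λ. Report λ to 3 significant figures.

λ ≈ 0.382

P(T > 3.63) = e^(−λ·3.63) = 0.25, so λ = −ln(0.25)/3.63 = 0.382.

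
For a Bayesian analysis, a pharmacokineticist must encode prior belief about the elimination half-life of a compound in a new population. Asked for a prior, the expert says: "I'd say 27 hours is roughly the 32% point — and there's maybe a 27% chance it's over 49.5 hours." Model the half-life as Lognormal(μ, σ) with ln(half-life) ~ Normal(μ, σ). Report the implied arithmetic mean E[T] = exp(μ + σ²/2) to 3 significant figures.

E[T] ≈ 41.1 hours

If T ~ Lognormal(μ,σ) then ln T ~ Normal(μ,σ), so the p-quantile of ln T is μ + z_p·σ.
ln(27) = 3.296 and ln(49.5) = 3.902; z_{0.32} = -0.4677, z_{0.73} = 0.6128.
σ = (3.902 − 3.296)/(0.6128 − (-0.4677)) = 0.561.
μ = 3.296 − (-0.4677)·0.561 = 3.558.
E[T] = exp(μ + σ²/2) = exp(3.558 + 0.1573) = 41.1 hours.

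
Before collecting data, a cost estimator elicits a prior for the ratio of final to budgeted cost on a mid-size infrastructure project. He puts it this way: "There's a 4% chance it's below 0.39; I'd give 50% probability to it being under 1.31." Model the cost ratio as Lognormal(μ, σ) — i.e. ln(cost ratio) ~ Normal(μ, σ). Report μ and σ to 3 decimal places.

If T ~ Lognormal(μ,σ) then ln T ~ Normal(μ,σ), so the p-quantile of ln T is μ + z_p·σ.
ln(0.39) = -0.9416 and ln(1.31) = 0.27; z_{0.04} = -1.751, z_{0.5} = 0.
σ = (0.27 − -0.9416)/(0 − (-1.751)) = 0.692.
μ = -0.9416 − (-1.751)·0.692 = 0.270.

μ ≈ 0.270, σ ≈ 0.692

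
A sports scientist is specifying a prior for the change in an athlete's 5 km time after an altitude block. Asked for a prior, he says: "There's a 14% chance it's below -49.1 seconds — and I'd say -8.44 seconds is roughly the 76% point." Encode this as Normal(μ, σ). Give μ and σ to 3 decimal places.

The p-quantile of Normal(μ,σ) is μ + z_p·σ, with z_{0.14} = -1.08 and z_{0.76} = 0.7063.
Eliminate σ: μ = (z₂·x₁ − z₁·x₂)/(z₂ − z₁) = (0.7063·-49.1 − (-1.08)·-8.44)/1.787 = -24.514.
Then σ = (x₂ − x₁)/(z₂ − z₁) = (-8.44 − -49.1)/1.787 = 22.758.

μ = -24.514, σ = 22.758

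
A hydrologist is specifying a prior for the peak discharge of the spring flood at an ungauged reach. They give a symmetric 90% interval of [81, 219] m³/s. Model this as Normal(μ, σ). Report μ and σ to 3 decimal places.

A symmetric 90% interval runs μ ± z·σ with z = 1.645.
Half-width = 69, so σ = 69/1.645 = 41.949.
μ is the interval midpoint, 150.000.

μ = 150.000, σ = 41.949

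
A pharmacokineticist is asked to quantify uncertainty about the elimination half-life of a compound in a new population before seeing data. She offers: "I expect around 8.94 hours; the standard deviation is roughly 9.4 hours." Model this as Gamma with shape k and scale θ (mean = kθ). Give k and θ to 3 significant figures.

For Gamma(k, scale θ): mean = kθ, variance = kθ², so CV = 1/√k.
CV = SD/mean = 9.4/8.94 = 1.051, hence k = 1/CV² = 0.905.
Then θ = mean/k = 8.94/0.905 = 9.88.

k ≈ 0.905, θ ≈ 9.88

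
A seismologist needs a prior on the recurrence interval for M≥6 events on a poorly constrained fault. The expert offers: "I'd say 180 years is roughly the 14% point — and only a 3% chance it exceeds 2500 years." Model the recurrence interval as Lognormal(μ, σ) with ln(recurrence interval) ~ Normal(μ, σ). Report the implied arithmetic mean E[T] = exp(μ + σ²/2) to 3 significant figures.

E[T] ≈ 698 years

If T ~ Lognormal(μ,σ) then ln T ~ Normal(μ,σ), so the p-quantile of ln T is μ + z_p·σ.
ln(180) = 5.193 and ln(2500) = 7.824; z_{0.14} = -1.08, z_{0.97} = 1.881.
σ = (7.824 − 5.193)/(1.881 − (-1.08)) = 0.889.
μ = 5.193 − (-1.08)·0.889 = 6.153.
E[T] = exp(μ + σ²/2) = exp(6.153 + 0.3948) = 698 years.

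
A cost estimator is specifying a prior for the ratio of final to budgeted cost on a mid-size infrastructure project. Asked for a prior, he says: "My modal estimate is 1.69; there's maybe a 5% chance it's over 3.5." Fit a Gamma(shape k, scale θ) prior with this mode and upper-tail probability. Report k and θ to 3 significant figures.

k ≈ 6.22, θ ≈ 0.324

Gamma(k,θ) with k>1 has mode (k−1)θ, so θ = 1.69/(k−1).
Need P(X < 3.5) = 0.95 with θ tied to k this way. Start at k = 2, θ = 1.69: P(X<3.5) ≈ 0.613.
Too low — raise k to concentrate. Iterating converges to k ≈ 6.22.
Then θ = 1.69/(6.22−1) ≈ 0.324.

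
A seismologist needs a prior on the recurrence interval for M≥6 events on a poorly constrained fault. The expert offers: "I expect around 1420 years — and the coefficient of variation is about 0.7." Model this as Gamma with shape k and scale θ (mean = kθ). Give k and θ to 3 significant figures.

k ≈ 2.04, θ ≈ 696

For Gamma(k, scale θ): mean = kθ, variance = kθ², so CV = 1/√k.
CV = 0.7, hence k = 1/CV² = 2.04.
Then θ = mean/k = 1420/2.04 = 696.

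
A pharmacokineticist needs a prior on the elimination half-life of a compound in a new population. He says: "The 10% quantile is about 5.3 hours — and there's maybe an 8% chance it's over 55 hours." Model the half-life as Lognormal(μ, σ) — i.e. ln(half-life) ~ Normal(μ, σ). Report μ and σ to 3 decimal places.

If T ~ Lognormal(μ,σ) then ln T ~ Normal(μ,σ), so the p-quantile of ln T is μ + z_p·σ.
ln(5.3) = 1.668 and ln(55) = 4.007; z_{0.1} = -1.282, z_{0.92} = 1.405.
σ = (4.007 − 1.668)/(1.405 − (-1.282)) = 0.871.
μ = 1.668 − (-1.282)·0.871 = 2.784.

μ ≈ 2.784, σ ≈ 0.871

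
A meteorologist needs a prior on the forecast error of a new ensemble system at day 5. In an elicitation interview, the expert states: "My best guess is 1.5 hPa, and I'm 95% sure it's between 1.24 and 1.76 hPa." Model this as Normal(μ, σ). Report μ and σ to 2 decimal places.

A symmetric 95% interval runs μ ± z·σ with z = 1.96.
Half-width = 0.26, so σ = 0.26/1.96 = 0.13.
μ is the stated best guess, 1.50.

μ = 1.50, σ = 0.13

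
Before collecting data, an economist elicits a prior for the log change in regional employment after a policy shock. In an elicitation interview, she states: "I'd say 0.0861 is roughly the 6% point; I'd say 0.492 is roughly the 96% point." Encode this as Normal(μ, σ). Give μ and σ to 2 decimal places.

μ = 0.28, σ = 0.12

The p-quantile of Normal(μ,σ) is μ + z_p·σ, with z_{0.06} = -1.555 and z_{0.96} = 1.751.
Eliminate σ: μ = (z₂·x₁ − z₁·x₂)/(z₂ − z₁) = (1.751·0.0861 − (-1.555)·0.492)/3.305 = 0.28.
Then σ = (x₂ − x₁)/(z₂ − z₁) = (0.492 − 0.0861)/3.305 = 0.12.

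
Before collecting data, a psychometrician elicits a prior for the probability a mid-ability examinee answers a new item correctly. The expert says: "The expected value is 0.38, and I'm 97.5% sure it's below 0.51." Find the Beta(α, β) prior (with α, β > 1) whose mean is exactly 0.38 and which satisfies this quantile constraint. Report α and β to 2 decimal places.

With mean 0.38 fixed, write α = 0.38s, β = 0.62s where s = α+β.
Need P(θ < 0.51) = 0.975 under Beta(0.38s, 0.62s). Normal approximation: (q−m)/√(m(1−m)/s) ≈ z_{0.975} = 1.96, so s ≈ 0.38·0.62·(1.96)²/(0.51−0.38)² = 53.6.
At s = 53.6: P(θ<0.51) ≈ 0.973. Adjusting to match 0.975 gives s ≈ 55.60.
So α = 0.38·55.60 ≈ 21.13, β = 0.62·55.60 ≈ 34.47.

α ≈ 21.13, β ≈ 34.47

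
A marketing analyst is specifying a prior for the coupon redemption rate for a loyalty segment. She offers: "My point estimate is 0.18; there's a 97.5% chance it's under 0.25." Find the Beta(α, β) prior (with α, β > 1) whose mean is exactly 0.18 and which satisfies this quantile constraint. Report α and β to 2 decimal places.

With mean 0.18 fixed, write α = 0.18s, β = 0.82s where s = α+β.
Need P(θ < 0.25) = 0.975 under Beta(0.18s, 0.82s). Normal approximation: (q−m)/√(m(1−m)/s) ≈ z_{0.975} = 1.96, so s ≈ 0.18·0.82·(1.96)²/(0.25−0.18)² = 115.7.
At s = 115.7: P(θ<0.25) ≈ 0.968. Adjusting to match 0.975 gives s ≈ 130.77.
So α = 0.18·130.77 ≈ 23.54, β = 0.82·130.77 ≈ 107.23.

α ≈ 23.54, β ≈ 107.23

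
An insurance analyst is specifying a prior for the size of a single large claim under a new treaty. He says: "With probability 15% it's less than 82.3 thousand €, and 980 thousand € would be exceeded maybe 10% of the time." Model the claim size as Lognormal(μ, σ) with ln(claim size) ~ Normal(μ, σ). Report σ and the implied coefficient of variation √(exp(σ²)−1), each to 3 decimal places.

If T ~ Lognormal(μ,σ) then ln T ~ Normal(μ,σ), so the p-quantile of ln T is μ + z_p·σ.
ln(82.3) = 4.41 and ln(980) = 6.888; z_{0.15} = -1.036, z_{0.9} = 1.282.
σ = (6.888 − 4.41)/(1.282 − (-1.036)) = 1.069.
μ = 4.41 − (-1.036)·1.069 = 5.518.
CV = √(exp(σ²)−1) = √(exp(1.1421)−1) = 1.461.

σ ≈ 1.069, CV ≈ 1.461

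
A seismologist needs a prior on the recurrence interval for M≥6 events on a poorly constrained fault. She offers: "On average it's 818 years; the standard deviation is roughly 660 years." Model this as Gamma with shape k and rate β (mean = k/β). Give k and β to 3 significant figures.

k ≈ 1.54, β ≈ 0.00188

For Gamma(k, rate β): mean = k/β, variance = k/β², so CV = 1/√k.
CV = SD/mean = 660/818 = 0.8068, hence k = 1/CV² = 1.54.
Then β = k/mean = 1.54/818 = 0.00188.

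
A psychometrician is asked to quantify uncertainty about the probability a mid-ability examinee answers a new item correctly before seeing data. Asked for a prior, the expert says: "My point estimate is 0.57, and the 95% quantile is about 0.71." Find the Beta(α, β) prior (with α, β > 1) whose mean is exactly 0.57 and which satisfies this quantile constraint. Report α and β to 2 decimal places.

With mean 0.57 fixed, write α = 0.57s, β = 0.43s where s = α+β.
Need P(θ < 0.71) = 0.95 under Beta(0.57s, 0.43s). Normal approximation: (q−m)/√(m(1−m)/s) ≈ z_{0.95} = 1.64, so s ≈ 0.57·0.43·(1.64)²/(0.71−0.57)² = 33.8.
At s = 33.8: P(θ<0.71) ≈ 0.955. Adjusting to match 0.95 gives s ≈ 31.73.
So α = 0.57·31.73 ≈ 18.09, β = 0.43·31.73 ≈ 13.65.

α ≈ 18.09, β ≈ 13.65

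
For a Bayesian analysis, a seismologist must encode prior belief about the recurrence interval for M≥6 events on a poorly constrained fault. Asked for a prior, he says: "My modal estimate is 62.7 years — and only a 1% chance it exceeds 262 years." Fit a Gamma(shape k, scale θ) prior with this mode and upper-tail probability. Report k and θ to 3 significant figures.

Gamma(k,θ) with k>1 has mode (k−1)θ, so θ = 62.7/(k−1).
Need P(X < 262) = 0.99 with θ tied to k this way. Start at k = 2, θ = 62.7: P(X<262) ≈ 0.921.
Too low — raise k to concentrate. Iterating converges to k ≈ 3.02.
Then θ = 62.7/(3.02−1) ≈ 31.

k ≈ 3.02, θ ≈ 31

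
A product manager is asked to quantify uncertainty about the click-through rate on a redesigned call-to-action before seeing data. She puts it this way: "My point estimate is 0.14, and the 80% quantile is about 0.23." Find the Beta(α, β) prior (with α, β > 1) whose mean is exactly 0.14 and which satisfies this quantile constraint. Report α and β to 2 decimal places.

With mean 0.14 fixed, write α = 0.14s, β = 0.86s where s = α+β.
Need P(θ < 0.23) = 0.8 under Beta(0.14s, 0.86s). Normal approximation: (q−m)/√(m(1−m)/s) ≈ z_{0.8} = 0.842, so s ≈ 0.14·0.86·(0.842)²/(0.23−0.14)² = 10.5.
At s = 10.5: P(θ<0.23) ≈ 0.823. Adjusting to match 0.8 gives s ≈ 7.25.
So α = 0.14·7.25 ≈ 1.02, β = 0.86·7.25 ≈ 6.24.

α ≈ 1.02, β ≈ 6.24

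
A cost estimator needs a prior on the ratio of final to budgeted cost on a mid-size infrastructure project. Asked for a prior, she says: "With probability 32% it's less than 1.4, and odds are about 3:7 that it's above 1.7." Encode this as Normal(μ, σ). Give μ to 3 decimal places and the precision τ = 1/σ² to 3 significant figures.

μ = 1.541, τ = 10.9

The p-quantile of Normal(μ,σ) is μ + z_p·σ, with z_{0.32} = -0.4677 and z_{0.7} = 0.5244.
Eliminate σ: μ = (z₂·x₁ − z₁·x₂)/(z₂ − z₁) = (0.5244·1.4 − (-0.4677)·1.7)/0.9921 = 1.541.
Then σ = (x₂ − x₁)/(z₂ − z₁) = (1.7 − 1.4)/0.9921 = 0.302.
Precision τ = 1/σ² = 1/0.3024² = 10.9.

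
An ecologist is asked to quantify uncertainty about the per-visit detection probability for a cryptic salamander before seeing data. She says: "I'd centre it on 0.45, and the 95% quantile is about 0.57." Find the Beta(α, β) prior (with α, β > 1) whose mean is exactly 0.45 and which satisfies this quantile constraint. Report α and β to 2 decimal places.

With mean 0.45 fixed, write α = 0.45s, β = 0.55s where s = α+β.
Need P(θ < 0.57) = 0.95 under Beta(0.45s, 0.55s). Normal approximation: (q−m)/√(m(1−m)/s) ≈ z_{0.95} = 1.64, so s ≈ 0.45·0.55·(1.64)²/(0.57−0.45)² = 46.5.
At s = 46.5: P(θ<0.57) ≈ 0.950. Adjusting to match 0.95 gives s ≈ 46.59.
So α = 0.45·46.59 ≈ 20.97, β = 0.55·46.59 ≈ 25.63.

α ≈ 20.97, β ≈ 25.63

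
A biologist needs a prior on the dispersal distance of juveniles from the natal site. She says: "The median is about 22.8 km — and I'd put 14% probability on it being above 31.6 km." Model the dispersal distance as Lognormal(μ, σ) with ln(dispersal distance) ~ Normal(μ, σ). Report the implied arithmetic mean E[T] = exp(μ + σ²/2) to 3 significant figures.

If T ~ Lognormal(μ,σ) then ln T ~ Normal(μ,σ), so the p-quantile of ln T is μ + z_p·σ.
ln(22.8) = 3.127 and ln(31.6) = 3.453; z_{0.5} = 0, z_{0.86} = 1.08.
σ = (3.453 − 3.127)/(1.08 − (0)) = 0.302.
μ = 3.127 − (0)·0.302 = 3.127.
E[T] = exp(μ + σ²/2) = exp(3.127 + 0.0456) = 23.9 km.

E[T] ≈ 23.9 km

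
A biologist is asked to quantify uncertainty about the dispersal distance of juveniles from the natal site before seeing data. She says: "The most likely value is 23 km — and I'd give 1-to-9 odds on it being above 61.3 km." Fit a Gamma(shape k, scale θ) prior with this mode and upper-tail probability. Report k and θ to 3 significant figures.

Gamma(k,θ) with k>1 has mode (k−1)θ, so θ = 23/(k−1).
Need P(X < 61.3) = 0.9 with θ tied to k this way. Start at k = 2, θ = 23: P(X<61.3) ≈ 0.745.
Too low — raise k to concentrate. Iterating converges to k ≈ 2.99.
Then θ = 23/(2.99−1) ≈ 11.5.

k ≈ 2.99, θ ≈ 11.5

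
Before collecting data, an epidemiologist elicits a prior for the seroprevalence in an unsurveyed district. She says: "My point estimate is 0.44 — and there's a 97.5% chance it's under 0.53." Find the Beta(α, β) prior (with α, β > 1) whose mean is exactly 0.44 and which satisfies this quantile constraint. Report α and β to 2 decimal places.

α ≈ 51.90, β ≈ 66.06

With mean 0.44 fixed, write α = 0.44s, β = 0.56s where s = α+β.
Need P(θ < 0.53) = 0.975 under Beta(0.44s, 0.56s). Normal approximation: (q−m)/√(m(1−m)/s) ≈ z_{0.975} = 1.96, so s ≈ 0.44·0.56·(1.96)²/(0.53−0.44)² = 116.9.
At s = 116.9: P(θ<0.53) ≈ 0.974. Adjusting to match 0.975 gives s ≈ 117.96.
So α = 0.44·117.96 ≈ 51.90, β = 0.56·117.96 ≈ 66.06.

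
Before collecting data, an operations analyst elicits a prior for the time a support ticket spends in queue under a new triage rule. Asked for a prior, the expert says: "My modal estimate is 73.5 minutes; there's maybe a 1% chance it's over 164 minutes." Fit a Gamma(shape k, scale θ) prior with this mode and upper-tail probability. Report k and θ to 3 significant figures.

k ≈ 8.46, θ ≈ 9.85

Gamma(k,θ) with k>1 has mode (k−1)θ, so θ = 73.5/(k−1).
Need P(X < 164) = 0.99 with θ tied to k this way. Start at k = 2, θ = 73.5: P(X<164) ≈ 0.653.
Too low — raise k to concentrate. Iterating converges to k ≈ 8.46.
Then θ = 73.5/(8.46−1) ≈ 9.85.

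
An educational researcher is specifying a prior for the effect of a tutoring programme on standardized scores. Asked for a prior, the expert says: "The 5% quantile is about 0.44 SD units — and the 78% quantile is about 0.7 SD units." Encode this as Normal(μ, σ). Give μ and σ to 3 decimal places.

For Normal(μ,σ), the p-quantile is μ + z_p·σ. Here z_{0.05} = -1.645, z_{0.78} = 0.7722.
So 0.44 = μ − 1.645σ and 0.7 = μ + 0.7722σ.
Subtracting: σ = (0.7 − 0.44)/(0.7722 − (-1.645)) = 0.108.
Then μ = 0.44 − (-1.645)·0.108 = 0.617.

μ = 0.617, σ = 0.108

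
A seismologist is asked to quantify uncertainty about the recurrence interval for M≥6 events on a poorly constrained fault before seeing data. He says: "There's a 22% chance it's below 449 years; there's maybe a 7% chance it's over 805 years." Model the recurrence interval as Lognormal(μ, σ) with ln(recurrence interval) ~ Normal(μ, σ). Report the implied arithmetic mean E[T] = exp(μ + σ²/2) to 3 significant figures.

If T ~ Lognormal(μ,σ) then ln T ~ Normal(μ,σ), so the p-quantile of ln T is μ + z_p·σ.
ln(449) = 6.107 and ln(805) = 6.691; z_{0.22} = -0.7722, z_{0.93} = 1.476.
σ = (6.691 − 6.107)/(1.476 − (-0.7722)) = 0.260.
μ = 6.107 − (-0.7722)·0.260 = 6.308.
E[T] = exp(μ + σ²/2) = exp(6.308 + 0.0337) = 568 years.

E[T] ≈ 568 years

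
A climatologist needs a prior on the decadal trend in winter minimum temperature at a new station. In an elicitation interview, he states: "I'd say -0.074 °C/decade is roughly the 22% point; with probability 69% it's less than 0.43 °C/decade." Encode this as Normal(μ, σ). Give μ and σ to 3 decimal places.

μ = 0.233, σ = 0.397

The p-quantile of Normal(μ,σ) is μ + z_p·σ, with z_{0.22} = -0.7722 and z_{0.69} = 0.4959.
Eliminate σ: μ = (z₂·x₁ − z₁·x₂)/(z₂ − z₁) = (0.4959·-0.074 − (-0.7722)·0.43)/1.268 = 0.233.
Then σ = (x₂ − x₁)/(z₂ − z₁) = (0.43 − -0.074)/1.268 = 0.397.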